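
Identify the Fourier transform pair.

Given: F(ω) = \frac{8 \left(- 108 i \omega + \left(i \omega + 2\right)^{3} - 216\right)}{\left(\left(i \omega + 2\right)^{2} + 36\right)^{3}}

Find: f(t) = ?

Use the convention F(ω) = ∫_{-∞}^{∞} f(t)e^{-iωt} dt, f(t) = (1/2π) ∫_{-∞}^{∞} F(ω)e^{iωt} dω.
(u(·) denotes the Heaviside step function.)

f(t) = 4 t^{2} e^{- 2 t} \cos{\left(6 t \right)} u\left(t\right)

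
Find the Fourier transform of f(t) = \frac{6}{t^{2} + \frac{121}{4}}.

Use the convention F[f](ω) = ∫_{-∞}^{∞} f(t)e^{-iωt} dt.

F(ω) = \frac{12 \pi e^{- \frac{11 \left|{\omega}\right|}{2}}}{11}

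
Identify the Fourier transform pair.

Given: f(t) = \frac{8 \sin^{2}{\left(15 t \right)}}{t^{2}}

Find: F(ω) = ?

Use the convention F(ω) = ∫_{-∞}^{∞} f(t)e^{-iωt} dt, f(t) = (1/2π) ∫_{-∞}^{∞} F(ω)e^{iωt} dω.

F(ω) = \begin{cases} 4 \pi \left(30 - \left|{\omega}\right|\right) & \text{for}\: \omega > -30 \wedge \omega < 30 \\0 & \text{otherwise} \end{cases}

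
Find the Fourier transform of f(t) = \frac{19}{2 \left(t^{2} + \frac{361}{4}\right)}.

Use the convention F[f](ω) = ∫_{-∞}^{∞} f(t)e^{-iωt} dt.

F(ω) = \pi e^{- \frac{19 \left|{\omega}\right|}{2}}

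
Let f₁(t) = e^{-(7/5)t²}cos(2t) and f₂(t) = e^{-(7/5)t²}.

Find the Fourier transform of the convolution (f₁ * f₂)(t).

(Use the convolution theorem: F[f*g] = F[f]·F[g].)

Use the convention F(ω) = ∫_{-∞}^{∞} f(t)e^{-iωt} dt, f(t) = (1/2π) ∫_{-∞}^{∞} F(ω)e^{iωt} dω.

F[f₁*f₂](ω) = \frac{5 \pi \left(e^{\frac{10 \omega}{7}} + 1\right) e^{- \frac{5 \omega^{2}}{14} - \frac{5 \omega}{7} - \frac{5}{7}}}{14}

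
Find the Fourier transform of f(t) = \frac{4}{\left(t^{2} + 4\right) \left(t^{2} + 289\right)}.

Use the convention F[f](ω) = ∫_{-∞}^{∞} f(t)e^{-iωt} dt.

F(ω) = \frac{2 \pi \left(17 e^{15 \left|{\omega}\right|} - 2\right) e^{- 17 \left|{\omega}\right|}}{4845}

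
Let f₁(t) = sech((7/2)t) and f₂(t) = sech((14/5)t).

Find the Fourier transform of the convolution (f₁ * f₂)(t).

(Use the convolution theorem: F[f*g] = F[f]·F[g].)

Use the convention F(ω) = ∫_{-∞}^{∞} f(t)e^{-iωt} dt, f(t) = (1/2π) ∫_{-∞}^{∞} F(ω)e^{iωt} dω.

F[f₁*f₂](ω) = \frac{5 \pi^{2}}{49 \cosh{\left(\frac{\pi \omega}{7} \right)} \cosh{\left(\frac{5 \pi \omega}{28} \right)}}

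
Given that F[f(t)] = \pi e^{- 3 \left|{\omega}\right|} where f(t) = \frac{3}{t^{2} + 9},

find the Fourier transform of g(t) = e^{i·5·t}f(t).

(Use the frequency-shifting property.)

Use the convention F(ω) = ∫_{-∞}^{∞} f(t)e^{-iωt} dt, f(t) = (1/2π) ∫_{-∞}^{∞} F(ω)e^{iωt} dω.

F[g](ω) = \pi e^{- 3 \left|{\omega - 5}\right|}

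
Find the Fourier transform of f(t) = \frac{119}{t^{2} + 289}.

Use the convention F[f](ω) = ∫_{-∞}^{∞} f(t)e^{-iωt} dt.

F(ω) = 7 \pi e^{- 17 \left|{\omega}\right|}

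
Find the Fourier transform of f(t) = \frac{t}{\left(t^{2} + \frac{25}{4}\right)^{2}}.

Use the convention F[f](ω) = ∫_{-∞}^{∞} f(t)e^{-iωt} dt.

F(ω) = - \frac{i \pi \omega e^{- \frac{5 \left|{\omega}\right|}{2}}}{5}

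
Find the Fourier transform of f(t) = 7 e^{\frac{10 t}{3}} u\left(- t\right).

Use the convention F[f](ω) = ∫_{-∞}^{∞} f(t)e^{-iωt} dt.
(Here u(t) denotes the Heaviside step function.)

F(ω) = - \frac{21}{3 i \omega - 10}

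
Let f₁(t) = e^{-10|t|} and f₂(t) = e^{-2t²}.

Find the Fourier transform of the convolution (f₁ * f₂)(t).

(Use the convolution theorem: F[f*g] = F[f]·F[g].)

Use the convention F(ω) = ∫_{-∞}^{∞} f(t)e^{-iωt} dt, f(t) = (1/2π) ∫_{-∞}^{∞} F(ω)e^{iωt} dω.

F[f₁*f₂](ω) = \frac{10 \sqrt{2} \sqrt{\pi} e^{- \frac{\omega^{2}}{8}}}{\omega^{2} + 100}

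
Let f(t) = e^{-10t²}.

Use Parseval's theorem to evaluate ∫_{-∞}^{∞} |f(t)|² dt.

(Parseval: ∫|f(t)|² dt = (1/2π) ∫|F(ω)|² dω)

∫|f(t)|² dt = \frac{\sqrt{5} \sqrt{\pi}}{10}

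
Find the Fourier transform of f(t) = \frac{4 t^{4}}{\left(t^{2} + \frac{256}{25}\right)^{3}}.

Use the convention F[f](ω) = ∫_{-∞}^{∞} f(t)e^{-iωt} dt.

F(ω) = \frac{\pi \left(256 \omega^{2} - 400 \left|{\omega}\right| + 75\right) e^{- \frac{16 \left|{\omega}\right|}{5}}}{160}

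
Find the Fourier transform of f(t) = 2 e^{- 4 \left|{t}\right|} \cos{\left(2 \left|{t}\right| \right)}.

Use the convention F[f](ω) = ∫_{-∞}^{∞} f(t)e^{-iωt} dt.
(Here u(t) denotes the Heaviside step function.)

F(ω) = \frac{16 \left(\omega^{2} + 20\right)}{\omega^{4} + 24 \omega^{2} + 400}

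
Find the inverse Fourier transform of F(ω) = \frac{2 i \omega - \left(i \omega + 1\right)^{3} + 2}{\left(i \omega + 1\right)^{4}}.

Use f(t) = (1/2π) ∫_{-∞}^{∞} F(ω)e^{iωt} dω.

f(t) = \left(t^{2} - 1\right) e^{- t} u\left(t\right)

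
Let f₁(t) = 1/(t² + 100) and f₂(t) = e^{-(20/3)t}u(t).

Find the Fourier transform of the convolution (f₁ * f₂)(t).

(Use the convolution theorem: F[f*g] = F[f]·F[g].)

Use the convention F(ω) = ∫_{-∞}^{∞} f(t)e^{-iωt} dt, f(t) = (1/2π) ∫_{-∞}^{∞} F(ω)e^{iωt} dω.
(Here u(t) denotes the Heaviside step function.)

F[f₁*f₂](ω) = \frac{3 \pi e^{- 10 \left|{\omega}\right|}}{10 \left(3 i \omega + 20\right)}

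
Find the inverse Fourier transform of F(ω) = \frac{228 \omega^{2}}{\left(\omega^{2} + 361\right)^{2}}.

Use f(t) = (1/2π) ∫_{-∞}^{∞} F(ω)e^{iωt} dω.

f(t) = 3 \left(1 - 19 \left|{t}\right|\right) e^{- 19 \left|{t}\right|}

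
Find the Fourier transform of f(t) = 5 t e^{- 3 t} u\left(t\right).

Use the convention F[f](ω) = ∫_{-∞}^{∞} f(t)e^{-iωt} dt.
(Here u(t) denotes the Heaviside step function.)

F(ω) = \frac{5}{\left(i \omega + 3\right)^{2}}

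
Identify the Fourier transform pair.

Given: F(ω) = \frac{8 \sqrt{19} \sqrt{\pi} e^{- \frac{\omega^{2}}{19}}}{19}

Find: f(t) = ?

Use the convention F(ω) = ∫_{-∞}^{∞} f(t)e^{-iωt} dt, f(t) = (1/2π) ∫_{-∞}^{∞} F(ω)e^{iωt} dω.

f(t) = 4 e^{- \frac{19 t^{2}}{4}}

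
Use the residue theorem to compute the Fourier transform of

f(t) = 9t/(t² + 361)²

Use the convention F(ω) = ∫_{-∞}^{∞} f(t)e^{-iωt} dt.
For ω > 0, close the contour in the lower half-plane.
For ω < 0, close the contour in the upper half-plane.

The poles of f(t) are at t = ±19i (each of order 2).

Let g(z) = f(z)e^{-iωz}; for large |z| the factor e^{-iωz} decays in the lower half-plane when ω > 0 and in the upper half-plane when ω < 0.

Case ω > 0 (lower half-plane, clockwise contour ⇒ F(ω) = -2πi·ΣRes):
  Res_{z = - 19 i} g(z) = \frac{9 \omega e^{- 19 \omega}}{76} (pole of order 2)
  F(ω) = -2πi·ΣRes = - \frac{9 i \pi \omega e^{- 19 \omega}}{38}

Case ω < 0 (upper half-plane, counterclockwise contour ⇒ F(ω) = +2πi·ΣRes):
  Res_{z = 19 i} g(z) = - \frac{9 \omega e^{19 \omega}}{76} (pole of order 2)
  F(ω) = 2πi·ΣRes = - \frac{9 i \pi \omega e^{19 \omega}}{38}

Both cases combine into a single formula in |ω|:

F(ω) = - \frac{9 i \pi \omega e^{- 19 \left|{\omega}\right|}}{38}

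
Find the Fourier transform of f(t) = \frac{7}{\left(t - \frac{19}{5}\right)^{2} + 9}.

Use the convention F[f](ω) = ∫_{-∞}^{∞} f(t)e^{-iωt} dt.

F(ω) = \frac{7 \pi e^{- \frac{19 i \omega}{5} - 3 \left|{\omega}\right|}}{3}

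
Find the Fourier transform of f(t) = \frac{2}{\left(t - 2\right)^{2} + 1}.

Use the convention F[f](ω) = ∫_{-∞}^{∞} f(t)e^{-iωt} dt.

F(ω) = 2 \pi e^{- 2 i \omega - \left|{\omega}\right|}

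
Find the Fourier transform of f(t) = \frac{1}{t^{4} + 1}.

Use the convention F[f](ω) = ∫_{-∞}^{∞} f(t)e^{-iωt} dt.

F(ω) = \pi e^{- \frac{\sqrt{2} \left|{\omega}\right|}{2}} \sin{\left(\frac{\sqrt{2} \left|{\omega}\right|}{2} + \frac{\pi}{4} \right)}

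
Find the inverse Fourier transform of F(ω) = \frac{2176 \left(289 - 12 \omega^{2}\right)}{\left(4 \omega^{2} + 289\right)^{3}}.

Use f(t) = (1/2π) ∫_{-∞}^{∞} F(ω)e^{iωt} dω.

f(t) = 4 t^{2} e^{- \frac{17 \left|{t}\right|}{2}}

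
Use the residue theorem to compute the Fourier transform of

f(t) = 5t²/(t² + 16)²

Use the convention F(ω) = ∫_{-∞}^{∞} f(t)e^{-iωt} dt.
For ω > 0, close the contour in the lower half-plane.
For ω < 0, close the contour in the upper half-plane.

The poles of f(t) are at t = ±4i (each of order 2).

Let g(z) = f(z)e^{-iωz}; for large |z| the factor e^{-iωz} decays in the lower half-plane when ω > 0 and in the upper half-plane when ω < 0.

Case ω > 0 (lower half-plane, clockwise contour ⇒ F(ω) = -2πi·ΣRes):
  Res_{z = - 4 i} g(z) = \frac{5 i \left(1 - 4 \omega\right) e^{- 4 \omega}}{16} (pole of order 2)
  F(ω) = -2πi·ΣRes = \frac{5 \pi \left(1 - 4 \omega\right) e^{- 4 \omega}}{8}

Case ω < 0 (upper half-plane, counterclockwise contour ⇒ F(ω) = +2πi·ΣRes):
  Res_{z = 4 i} g(z) = \frac{5 i \left(- 4 \omega - 1\right) e^{4 \omega}}{16} (pole of order 2)
  F(ω) = 2πi·ΣRes = \frac{5 \pi \left(4 \omega + 1\right) e^{4 \omega}}{8}

Both cases combine into a single formula in |ω|:

F(ω) = \frac{5 \pi \left(1 - 4 \left|{\omega}\right|\right) e^{- 4 \left|{\omega}\right|}}{8}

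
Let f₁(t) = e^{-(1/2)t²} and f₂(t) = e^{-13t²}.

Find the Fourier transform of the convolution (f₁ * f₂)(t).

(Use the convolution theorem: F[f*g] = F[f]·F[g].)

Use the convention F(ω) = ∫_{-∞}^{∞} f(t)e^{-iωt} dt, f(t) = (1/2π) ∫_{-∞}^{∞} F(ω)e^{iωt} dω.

F[f₁*f₂](ω) = \frac{\sqrt{26} \pi e^{- \frac{27 \omega^{2}}{52}}}{13}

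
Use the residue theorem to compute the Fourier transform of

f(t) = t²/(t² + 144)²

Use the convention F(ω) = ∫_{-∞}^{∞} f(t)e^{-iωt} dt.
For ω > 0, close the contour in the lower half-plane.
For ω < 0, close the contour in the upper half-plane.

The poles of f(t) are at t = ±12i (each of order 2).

Let g(z) = f(z)e^{-iωz}; for large |z| the factor e^{-iωz} decays in the lower half-plane when ω > 0 and in the upper half-plane when ω < 0.

Case ω > 0 (lower half-plane, clockwise contour ⇒ F(ω) = -2πi·ΣRes):
  Res_{z = - 12 i} g(z) = \frac{i \left(1 - 12 \omega\right) e^{- 12 \omega}}{48} (pole of order 2)
  F(ω) = -2πi·ΣRes = \frac{\pi \left(1 - 12 \omega\right) e^{- 12 \omega}}{24}

Case ω < 0 (upper half-plane, counterclockwise contour ⇒ F(ω) = +2πi·ΣRes):
  Res_{z = 12 i} g(z) = \frac{i \left(- 12 \omega - 1\right) e^{12 \omega}}{48} (pole of order 2)
  F(ω) = 2πi·ΣRes = \frac{\pi \left(12 \omega + 1\right) e^{12 \omega}}{24}

Both cases combine into a single formula in |ω|:

F(ω) = \frac{\pi \left(1 - 12 \left|{\omega}\right|\right) e^{- 12 \left|{\omega}\right|}}{24}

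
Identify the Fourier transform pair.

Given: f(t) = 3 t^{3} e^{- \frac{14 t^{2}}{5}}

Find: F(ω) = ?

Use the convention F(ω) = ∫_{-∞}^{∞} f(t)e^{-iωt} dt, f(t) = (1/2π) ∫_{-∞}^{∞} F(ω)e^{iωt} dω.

F(ω) = \frac{75 \sqrt{70} i \sqrt{\pi} \omega \left(5 \omega^{2} - 84\right) e^{- \frac{5 \omega^{2}}{56}}}{307328}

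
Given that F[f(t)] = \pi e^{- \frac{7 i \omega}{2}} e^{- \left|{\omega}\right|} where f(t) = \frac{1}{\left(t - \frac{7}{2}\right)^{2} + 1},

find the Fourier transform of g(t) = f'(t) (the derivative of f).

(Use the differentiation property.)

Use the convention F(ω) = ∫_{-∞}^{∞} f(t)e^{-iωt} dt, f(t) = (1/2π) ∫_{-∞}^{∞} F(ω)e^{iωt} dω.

F[g](ω) = i \pi \omega e^{- \frac{7 i \omega}{2} - \left|{\omega}\right|}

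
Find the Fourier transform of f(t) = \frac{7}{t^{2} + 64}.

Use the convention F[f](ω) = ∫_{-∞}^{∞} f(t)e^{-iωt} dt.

F(ω) = \frac{7 \pi e^{- 8 \left|{\omega}\right|}}{8}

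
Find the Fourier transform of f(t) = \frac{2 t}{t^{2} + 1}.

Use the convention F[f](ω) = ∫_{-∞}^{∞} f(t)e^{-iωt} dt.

F(ω) = - 2 i \pi e^{- \left|{\omega}\right|} \operatorname{sign}{\left(\omega \right)}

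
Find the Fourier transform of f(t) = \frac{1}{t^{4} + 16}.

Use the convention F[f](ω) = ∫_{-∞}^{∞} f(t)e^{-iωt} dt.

F(ω) = \frac{\pi e^{- \sqrt{2} \left|{\omega}\right|} \sin{\left(\sqrt{2} \left|{\omega}\right| + \frac{\pi}{4} \right)}}{8}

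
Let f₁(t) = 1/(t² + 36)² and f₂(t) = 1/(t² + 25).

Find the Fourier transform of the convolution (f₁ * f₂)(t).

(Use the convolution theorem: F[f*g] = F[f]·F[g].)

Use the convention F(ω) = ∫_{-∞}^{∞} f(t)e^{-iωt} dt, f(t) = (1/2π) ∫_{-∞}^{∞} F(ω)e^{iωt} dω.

F[f₁*f₂](ω) = \frac{\pi^{2} \left(6 \left|{\omega}\right| + 1\right) e^{- 11 \left|{\omega}\right|}}{2160}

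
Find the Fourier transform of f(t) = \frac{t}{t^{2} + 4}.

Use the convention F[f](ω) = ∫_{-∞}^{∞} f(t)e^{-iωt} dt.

F(ω) = - i \pi e^{- 2 \left|{\omega}\right|} \operatorname{sign}{\left(\omega \right)}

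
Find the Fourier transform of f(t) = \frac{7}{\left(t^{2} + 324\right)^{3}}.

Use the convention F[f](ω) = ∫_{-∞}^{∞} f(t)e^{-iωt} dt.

F(ω) = \frac{7 \pi \left(108 \omega^{2} + 18 \left|{\omega}\right| + 1\right) e^{- 18 \left|{\omega}\right|}}{5038848}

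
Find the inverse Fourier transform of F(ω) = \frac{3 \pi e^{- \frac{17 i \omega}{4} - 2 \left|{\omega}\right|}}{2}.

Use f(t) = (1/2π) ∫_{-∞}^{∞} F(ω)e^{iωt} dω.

f(t) = \frac{3}{\left(t - \frac{17}{4}\right)^{2} + 4}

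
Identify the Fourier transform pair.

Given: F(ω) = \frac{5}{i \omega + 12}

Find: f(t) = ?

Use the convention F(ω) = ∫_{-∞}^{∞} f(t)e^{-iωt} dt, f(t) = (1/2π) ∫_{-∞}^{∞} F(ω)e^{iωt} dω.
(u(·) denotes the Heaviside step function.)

f(t) = 5 e^{- 12 t} u\left(t\right)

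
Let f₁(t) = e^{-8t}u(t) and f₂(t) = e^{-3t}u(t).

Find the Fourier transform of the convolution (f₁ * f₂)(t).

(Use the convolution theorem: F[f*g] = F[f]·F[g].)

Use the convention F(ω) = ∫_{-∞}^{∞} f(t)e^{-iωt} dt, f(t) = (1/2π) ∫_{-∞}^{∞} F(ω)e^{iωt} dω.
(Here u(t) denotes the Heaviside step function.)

F[f₁*f₂](ω) = \frac{1}{\left(i \omega + 3\right) \left(i \omega + 8\right)}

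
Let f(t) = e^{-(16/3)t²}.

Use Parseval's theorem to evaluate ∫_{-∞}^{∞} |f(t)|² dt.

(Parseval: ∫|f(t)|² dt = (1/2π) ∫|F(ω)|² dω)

∫|f(t)|² dt = \frac{\sqrt{6} \sqrt{\pi}}{8}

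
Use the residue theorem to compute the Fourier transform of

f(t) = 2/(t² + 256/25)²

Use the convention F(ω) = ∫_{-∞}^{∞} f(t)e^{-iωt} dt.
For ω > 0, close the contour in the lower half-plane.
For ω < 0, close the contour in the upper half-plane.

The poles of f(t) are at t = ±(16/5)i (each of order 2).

Let g(z) = f(z)e^{-iωz}; for large |z| the factor e^{-iωz} decays in the lower half-plane when ω > 0 and in the upper half-plane when ω < 0.

Case ω > 0 (lower half-plane, clockwise contour ⇒ F(ω) = -2πi·ΣRes):
  Res_{z = - \frac{16 i}{5}} g(z) = \frac{25 i \left(16 \omega + 5\right) e^{- \frac{16 \omega}{5}}}{8192} (pole of order 2)
  F(ω) = -2πi·ΣRes = \frac{25 \pi \left(16 \omega + 5\right) e^{- \frac{16 \omega}{5}}}{4096}

Case ω < 0 (upper half-plane, counterclockwise contour ⇒ F(ω) = +2πi·ΣRes):
  Res_{z = \frac{16 i}{5}} g(z) = \frac{25 i \left(16 \omega - 5\right) e^{\frac{16 \omega}{5}}}{8192} (pole of order 2)
  F(ω) = 2πi·ΣRes = \frac{25 \pi \left(5 - 16 \omega\right) e^{\frac{16 \omega}{5}}}{4096}

Both cases combine into a single formula in |ω|:

F(ω) = \frac{25 \pi \left(16 \left|{\omega}\right| + 5\right) e^{- \frac{16 \left|{\omega}\right|}{5}}}{4096}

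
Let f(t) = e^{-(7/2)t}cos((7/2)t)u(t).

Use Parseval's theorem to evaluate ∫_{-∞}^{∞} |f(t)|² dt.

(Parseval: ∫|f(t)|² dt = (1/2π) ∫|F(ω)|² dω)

∫|f(t)|² dt = \frac{3}{28}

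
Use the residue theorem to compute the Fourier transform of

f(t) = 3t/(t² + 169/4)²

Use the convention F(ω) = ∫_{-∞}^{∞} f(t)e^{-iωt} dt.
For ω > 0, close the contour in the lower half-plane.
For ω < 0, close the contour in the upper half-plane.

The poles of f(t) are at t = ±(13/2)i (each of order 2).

Let g(z) = f(z)e^{-iωz}; for large |z| the factor e^{-iωz} decays in the lower half-plane when ω > 0 and in the upper half-plane when ω < 0.

Case ω > 0 (lower half-plane, clockwise contour ⇒ F(ω) = -2πi·ΣRes):
  Res_{z = - \frac{13 i}{2}} g(z) = \frac{3 \omega e^{- \frac{13 \omega}{2}}}{26} (pole of order 2)
  F(ω) = -2πi·ΣRes = - \frac{3 i \pi \omega e^{- \frac{13 \omega}{2}}}{13}

Case ω < 0 (upper half-plane, counterclockwise contour ⇒ F(ω) = +2πi·ΣRes):
  Res_{z = \frac{13 i}{2}} g(z) = - \frac{3 \omega e^{\frac{13 \omega}{2}}}{26} (pole of order 2)
  F(ω) = 2πi·ΣRes = - \frac{3 i \pi \omega e^{\frac{13 \omega}{2}}}{13}

Both cases combine into a single formula in |ω|:

F(ω) = - \frac{3 i \pi \omega e^{- \frac{13 \left|{\omega}\right|}{2}}}{13}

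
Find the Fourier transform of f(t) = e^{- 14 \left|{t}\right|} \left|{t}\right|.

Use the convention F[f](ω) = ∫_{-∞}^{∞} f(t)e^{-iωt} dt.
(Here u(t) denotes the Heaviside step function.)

F(ω) = \frac{2 \left(196 - \omega^{2}\right)}{\left(\omega^{2} + 196\right)^{2}}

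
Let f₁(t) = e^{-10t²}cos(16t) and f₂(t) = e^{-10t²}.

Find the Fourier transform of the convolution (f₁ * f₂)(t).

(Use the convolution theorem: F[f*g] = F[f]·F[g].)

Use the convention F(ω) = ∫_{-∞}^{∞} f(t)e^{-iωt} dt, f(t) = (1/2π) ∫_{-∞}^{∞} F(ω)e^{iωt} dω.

F[f₁*f₂](ω) = \frac{\pi \left(e^{\frac{8 \omega}{5}} + 1\right) e^{- \frac{\omega^{2}}{20} - \frac{4 \omega}{5} - \frac{32}{5}}}{20}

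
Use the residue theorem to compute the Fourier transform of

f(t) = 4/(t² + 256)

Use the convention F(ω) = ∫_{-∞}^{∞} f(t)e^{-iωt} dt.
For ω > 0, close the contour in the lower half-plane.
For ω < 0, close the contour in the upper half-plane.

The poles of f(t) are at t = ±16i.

Let g(z) = f(z)e^{-iωz}; for large |z| the factor e^{-iωz} decays in the lower half-plane when ω > 0 and in the upper half-plane when ω < 0.

Case ω > 0 (lower half-plane, clockwise contour ⇒ F(ω) = -2πi·ΣRes):
  Res_{z = - 16 i} g(z) = \frac{i e^{- 16 \omega}}{8}
  F(ω) = -2πi·ΣRes = \frac{\pi e^{- 16 \omega}}{4}

Case ω < 0 (upper half-plane, counterclockwise contour ⇒ F(ω) = +2πi·ΣRes):
  Res_{z = 16 i} g(z) = - \frac{i e^{16 \omega}}{8}
  F(ω) = 2πi·ΣRes = \frac{\pi e^{16 \omega}}{4}

Both cases combine into a single formula in |ω|:

F(ω) = \frac{\pi e^{- 16 \left|{\omega}\right|}}{4}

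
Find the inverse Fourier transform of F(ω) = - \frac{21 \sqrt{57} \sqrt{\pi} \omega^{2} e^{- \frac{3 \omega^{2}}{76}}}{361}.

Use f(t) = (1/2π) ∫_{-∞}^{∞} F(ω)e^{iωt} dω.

f(t) = 7 \left(\frac{76 t^{2}}{3} - 2\right) e^{- \frac{19 t^{2}}{3}}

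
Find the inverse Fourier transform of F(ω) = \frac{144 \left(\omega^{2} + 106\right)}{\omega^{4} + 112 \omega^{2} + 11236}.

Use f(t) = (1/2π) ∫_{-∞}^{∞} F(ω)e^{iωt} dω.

f(t) = 8 e^{- 9 \left|{t}\right|} \cos{\left(5 \left|{t}\right| \right)}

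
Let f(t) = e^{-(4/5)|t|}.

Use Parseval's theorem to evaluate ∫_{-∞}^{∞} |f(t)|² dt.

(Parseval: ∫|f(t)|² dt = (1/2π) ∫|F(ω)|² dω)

∫|f(t)|² dt = \frac{5}{4}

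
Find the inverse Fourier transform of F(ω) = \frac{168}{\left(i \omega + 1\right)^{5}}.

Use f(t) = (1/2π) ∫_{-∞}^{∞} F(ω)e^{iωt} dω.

f(t) = 7 t^{4} e^{- t} u\left(t\right)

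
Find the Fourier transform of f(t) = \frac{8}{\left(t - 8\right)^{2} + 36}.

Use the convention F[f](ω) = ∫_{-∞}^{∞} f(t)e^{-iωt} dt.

F(ω) = \frac{4 \pi e^{- 8 i \omega - 6 \left|{\omega}\right|}}{3}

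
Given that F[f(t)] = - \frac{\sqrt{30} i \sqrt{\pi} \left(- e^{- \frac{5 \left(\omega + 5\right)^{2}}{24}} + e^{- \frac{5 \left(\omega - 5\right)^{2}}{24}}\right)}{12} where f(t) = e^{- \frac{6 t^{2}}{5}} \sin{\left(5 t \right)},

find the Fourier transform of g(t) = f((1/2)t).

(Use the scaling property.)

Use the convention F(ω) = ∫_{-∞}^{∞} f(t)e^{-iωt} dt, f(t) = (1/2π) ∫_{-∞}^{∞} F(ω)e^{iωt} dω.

F[g](ω) = \frac{\sqrt{30} i \sqrt{\pi} \left(1 - e^{\frac{25 \omega}{3}}\right) e^{- \frac{5 \omega^{2}}{6} - \frac{25 \omega}{6} - \frac{125}{24}}}{6}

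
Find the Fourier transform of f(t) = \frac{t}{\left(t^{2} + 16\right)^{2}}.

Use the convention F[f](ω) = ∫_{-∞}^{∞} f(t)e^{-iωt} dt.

F(ω) = - \frac{i \pi \omega e^{- 4 \left|{\omega}\right|}}{8}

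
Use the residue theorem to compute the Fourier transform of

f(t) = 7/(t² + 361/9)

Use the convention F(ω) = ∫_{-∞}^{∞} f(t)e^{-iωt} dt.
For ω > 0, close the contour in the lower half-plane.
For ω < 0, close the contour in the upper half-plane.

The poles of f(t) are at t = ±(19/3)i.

Let g(z) = f(z)e^{-iωz}; for large |z| the factor e^{-iωz} decays in the lower half-plane when ω > 0 and in the upper half-plane when ω < 0.

Case ω > 0 (lower half-plane, clockwise contour ⇒ F(ω) = -2πi·ΣRes):
  Res_{z = - \frac{19 i}{3}} g(z) = \frac{21 i e^{- \frac{19 \omega}{3}}}{38}
  F(ω) = -2πi·ΣRes = \frac{21 \pi e^{- \frac{19 \omega}{3}}}{19}

Case ω < 0 (upper half-plane, counterclockwise contour ⇒ F(ω) = +2πi·ΣRes):
  Res_{z = \frac{19 i}{3}} g(z) = - \frac{21 i e^{\frac{19 \omega}{3}}}{38}
  F(ω) = 2πi·ΣRes = \frac{21 \pi e^{\frac{19 \omega}{3}}}{19}

Both cases combine into a single formula in |ω|:

F(ω) = \frac{21 \pi e^{- \frac{19 \left|{\omega}\right|}{3}}}{19}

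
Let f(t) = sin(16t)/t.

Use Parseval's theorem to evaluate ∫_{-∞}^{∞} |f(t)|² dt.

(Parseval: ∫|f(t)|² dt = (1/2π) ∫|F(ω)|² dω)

∫|f(t)|² dt = 16 \pi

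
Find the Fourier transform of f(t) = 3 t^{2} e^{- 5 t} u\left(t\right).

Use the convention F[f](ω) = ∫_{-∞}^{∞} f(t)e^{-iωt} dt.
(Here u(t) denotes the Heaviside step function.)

F(ω) = \frac{6}{\left(i \omega + 5\right)^{3}}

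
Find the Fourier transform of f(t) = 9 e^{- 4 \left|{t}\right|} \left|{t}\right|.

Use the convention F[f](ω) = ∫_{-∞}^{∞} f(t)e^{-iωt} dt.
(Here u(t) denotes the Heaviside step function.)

F(ω) = \frac{18 \left(16 - \omega^{2}\right)}{\left(\omega^{2} + 16\right)^{2}}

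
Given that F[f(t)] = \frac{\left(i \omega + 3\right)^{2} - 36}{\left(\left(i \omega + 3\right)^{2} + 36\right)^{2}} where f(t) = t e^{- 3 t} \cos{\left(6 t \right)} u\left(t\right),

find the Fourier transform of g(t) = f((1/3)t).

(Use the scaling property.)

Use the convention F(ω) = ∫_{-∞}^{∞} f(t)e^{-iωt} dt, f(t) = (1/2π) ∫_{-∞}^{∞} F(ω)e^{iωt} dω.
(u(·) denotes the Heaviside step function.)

F[g](ω) = \frac{\left(i \omega + 1\right)^{2} - 4}{3 \left(\left(i \omega + 1\right)^{2} + 4\right)^{2}}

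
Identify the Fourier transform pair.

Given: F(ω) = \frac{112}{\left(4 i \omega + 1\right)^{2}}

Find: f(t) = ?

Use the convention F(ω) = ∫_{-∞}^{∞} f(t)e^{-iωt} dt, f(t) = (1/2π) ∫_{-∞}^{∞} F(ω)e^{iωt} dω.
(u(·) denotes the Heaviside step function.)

f(t) = 7 t e^{- \frac{t}{4}} u\left(t\right)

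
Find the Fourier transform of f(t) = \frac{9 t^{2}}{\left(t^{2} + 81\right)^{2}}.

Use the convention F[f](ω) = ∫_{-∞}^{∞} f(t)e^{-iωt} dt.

F(ω) = \frac{\pi \left(1 - 9 \left|{\omega}\right|\right) e^{- 9 \left|{\omega}\right|}}{2}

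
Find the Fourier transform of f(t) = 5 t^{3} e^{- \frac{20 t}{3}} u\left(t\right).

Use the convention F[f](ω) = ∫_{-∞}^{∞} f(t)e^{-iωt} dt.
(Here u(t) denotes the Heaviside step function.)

F(ω) = \frac{2430}{\left(3 i \omega + 20\right)^{4}}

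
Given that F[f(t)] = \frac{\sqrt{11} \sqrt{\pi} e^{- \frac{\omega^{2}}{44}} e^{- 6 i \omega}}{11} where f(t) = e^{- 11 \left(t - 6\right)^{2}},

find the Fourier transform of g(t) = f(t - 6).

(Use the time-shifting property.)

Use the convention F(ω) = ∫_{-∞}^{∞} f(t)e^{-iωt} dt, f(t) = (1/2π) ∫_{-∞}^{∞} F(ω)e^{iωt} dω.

F[g](ω) = \frac{\sqrt{11} \sqrt{\pi} e^{- \frac{\omega \left(\omega + 528 i\right)}{44}}}{11}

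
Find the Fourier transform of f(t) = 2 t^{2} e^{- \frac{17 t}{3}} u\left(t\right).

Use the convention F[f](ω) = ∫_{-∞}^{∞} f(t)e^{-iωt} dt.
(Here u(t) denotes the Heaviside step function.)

F(ω) = \frac{108}{\left(3 i \omega + 17\right)^{3}}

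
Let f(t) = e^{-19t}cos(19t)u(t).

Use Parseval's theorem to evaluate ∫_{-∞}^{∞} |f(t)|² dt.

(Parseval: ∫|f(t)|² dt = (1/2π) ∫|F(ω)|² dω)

∫|f(t)|² dt = \frac{3}{152}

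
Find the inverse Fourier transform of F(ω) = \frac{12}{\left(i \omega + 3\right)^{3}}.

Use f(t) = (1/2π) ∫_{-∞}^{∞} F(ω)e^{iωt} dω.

f(t) = 6 t^{2} e^{- 3 t} u\left(t\right)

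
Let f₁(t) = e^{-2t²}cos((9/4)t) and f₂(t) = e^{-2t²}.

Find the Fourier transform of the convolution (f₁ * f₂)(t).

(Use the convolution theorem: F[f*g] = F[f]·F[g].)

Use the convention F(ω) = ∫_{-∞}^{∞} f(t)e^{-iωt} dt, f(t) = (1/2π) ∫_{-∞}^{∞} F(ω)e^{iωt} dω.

F[f₁*f₂](ω) = \frac{\pi \left(e^{\frac{9 \omega}{8}} + 1\right) e^{- \frac{\omega^{2}}{4} - \frac{9 \omega}{16} - \frac{81}{128}}}{4}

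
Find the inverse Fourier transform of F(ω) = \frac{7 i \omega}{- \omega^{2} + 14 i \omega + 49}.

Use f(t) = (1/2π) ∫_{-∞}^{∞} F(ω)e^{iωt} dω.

f(t) = 7 \left(1 - 7 t\right) e^{- 7 t} u\left(t\right)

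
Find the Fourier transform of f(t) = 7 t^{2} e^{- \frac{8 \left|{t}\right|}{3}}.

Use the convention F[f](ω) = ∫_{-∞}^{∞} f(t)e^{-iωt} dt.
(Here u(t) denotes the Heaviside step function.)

F(ω) = \frac{6048 \left(64 - 27 \omega^{2}\right)}{\left(9 \omega^{2} + 64\right)^{3}}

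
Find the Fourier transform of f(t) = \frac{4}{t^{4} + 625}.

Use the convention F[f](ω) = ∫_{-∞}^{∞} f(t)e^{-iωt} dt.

F(ω) = \frac{4 \pi e^{- \frac{5 \sqrt{2} \left|{\omega}\right|}{2}} \sin{\left(\frac{5 \sqrt{2} \left|{\omega}\right|}{2} + \frac{\pi}{4} \right)}}{125}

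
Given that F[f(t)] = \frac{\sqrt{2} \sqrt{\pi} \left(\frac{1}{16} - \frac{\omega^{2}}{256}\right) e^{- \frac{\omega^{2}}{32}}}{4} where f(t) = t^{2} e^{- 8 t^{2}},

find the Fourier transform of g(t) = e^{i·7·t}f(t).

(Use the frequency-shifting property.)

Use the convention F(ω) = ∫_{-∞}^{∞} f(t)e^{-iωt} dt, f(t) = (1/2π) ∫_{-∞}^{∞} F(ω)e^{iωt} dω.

F[g](ω) = \frac{\sqrt{2} \sqrt{\pi} \left(16 - \left(\omega - 7\right)^{2}\right) e^{- \frac{\left(\omega - 7\right)^{2}}{32}}}{1024}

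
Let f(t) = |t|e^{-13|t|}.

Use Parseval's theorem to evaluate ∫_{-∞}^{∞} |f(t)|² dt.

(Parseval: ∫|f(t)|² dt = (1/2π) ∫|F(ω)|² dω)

∫|f(t)|² dt = \frac{1}{4394}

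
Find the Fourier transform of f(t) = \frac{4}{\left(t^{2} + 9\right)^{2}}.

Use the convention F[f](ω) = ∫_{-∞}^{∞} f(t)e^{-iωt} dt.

F(ω) = \frac{2 \pi \left(3 \left|{\omega}\right| + 1\right) e^{- 3 \left|{\omega}\right|}}{27}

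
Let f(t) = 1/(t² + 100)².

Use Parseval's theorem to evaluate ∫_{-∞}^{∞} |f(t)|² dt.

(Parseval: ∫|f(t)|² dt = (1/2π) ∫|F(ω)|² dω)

∫|f(t)|² dt = \frac{\pi}{32000000}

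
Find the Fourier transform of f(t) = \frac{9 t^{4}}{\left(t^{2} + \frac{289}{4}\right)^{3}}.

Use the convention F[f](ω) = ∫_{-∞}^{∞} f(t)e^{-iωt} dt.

F(ω) = \frac{9 \pi \left(289 \omega^{2} - 170 \left|{\omega}\right| + 12\right) e^{- \frac{17 \left|{\omega}\right|}{2}}}{272}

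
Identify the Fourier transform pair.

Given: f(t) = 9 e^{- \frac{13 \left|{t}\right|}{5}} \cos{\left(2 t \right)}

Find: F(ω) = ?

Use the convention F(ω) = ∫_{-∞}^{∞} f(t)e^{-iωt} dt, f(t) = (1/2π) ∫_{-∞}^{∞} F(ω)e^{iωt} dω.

F(ω) = \frac{1170 \left(25 \omega^{2} + 269\right)}{625 \omega^{4} + 3450 \omega^{2} + 72361}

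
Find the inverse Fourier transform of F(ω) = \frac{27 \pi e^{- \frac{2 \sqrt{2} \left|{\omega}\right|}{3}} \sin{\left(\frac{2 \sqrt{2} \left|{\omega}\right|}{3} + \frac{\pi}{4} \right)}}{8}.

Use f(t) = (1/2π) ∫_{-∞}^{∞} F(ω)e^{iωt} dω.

f(t) = \frac{8}{t^{4} + \frac{256}{81}}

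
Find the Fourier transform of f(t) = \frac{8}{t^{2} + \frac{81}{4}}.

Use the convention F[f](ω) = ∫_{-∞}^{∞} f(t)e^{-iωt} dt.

F(ω) = \frac{16 \pi e^{- \frac{9 \left|{\omega}\right|}{2}}}{9}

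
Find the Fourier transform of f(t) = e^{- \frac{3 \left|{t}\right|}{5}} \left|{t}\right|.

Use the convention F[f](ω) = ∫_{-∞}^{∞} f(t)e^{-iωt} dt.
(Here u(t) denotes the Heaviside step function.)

F(ω) = \frac{50 \left(9 - 25 \omega^{2}\right)}{\left(25 \omega^{2} + 9\right)^{2}}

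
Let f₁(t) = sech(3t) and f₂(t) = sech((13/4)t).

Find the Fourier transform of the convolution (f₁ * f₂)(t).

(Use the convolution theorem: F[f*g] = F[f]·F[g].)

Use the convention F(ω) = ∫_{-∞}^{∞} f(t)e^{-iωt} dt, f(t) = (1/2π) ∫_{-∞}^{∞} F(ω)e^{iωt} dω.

F[f₁*f₂](ω) = \frac{4 \pi^{2}}{39 \cosh{\left(\frac{2 \pi \omega}{13} \right)} \cosh{\left(\frac{\pi \omega}{6} \right)}}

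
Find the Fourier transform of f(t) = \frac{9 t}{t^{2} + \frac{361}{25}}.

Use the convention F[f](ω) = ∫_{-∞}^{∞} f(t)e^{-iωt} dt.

F(ω) = - 9 i \pi e^{- \frac{19 \left|{\omega}\right|}{5}} \operatorname{sign}{\left(\omega \right)}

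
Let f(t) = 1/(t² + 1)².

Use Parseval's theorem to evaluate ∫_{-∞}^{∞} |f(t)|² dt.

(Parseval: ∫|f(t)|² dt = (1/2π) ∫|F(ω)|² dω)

∫|f(t)|² dt = \frac{5 \pi}{16}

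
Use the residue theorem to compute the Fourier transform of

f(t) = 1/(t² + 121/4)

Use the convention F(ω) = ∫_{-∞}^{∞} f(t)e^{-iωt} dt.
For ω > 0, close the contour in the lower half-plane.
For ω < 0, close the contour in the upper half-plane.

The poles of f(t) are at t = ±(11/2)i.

Let g(z) = f(z)e^{-iωz}; for large |z| the factor e^{-iωz} decays in the lower half-plane when ω > 0 and in the upper half-plane when ω < 0.

Case ω > 0 (lower half-plane, clockwise contour ⇒ F(ω) = -2πi·ΣRes):
  Res_{z = - \frac{11 i}{2}} g(z) = \frac{i e^{- \frac{11 \omega}{2}}}{11}
  F(ω) = -2πi·ΣRes = \frac{2 \pi e^{- \frac{11 \omega}{2}}}{11}

Case ω < 0 (upper half-plane, counterclockwise contour ⇒ F(ω) = +2πi·ΣRes):
  Res_{z = \frac{11 i}{2}} g(z) = - \frac{i e^{\frac{11 \omega}{2}}}{11}
  F(ω) = 2πi·ΣRes = \frac{2 \pi e^{\frac{11 \omega}{2}}}{11}

Both cases combine into a single formula in |ω|:

F(ω) = \frac{2 \pi e^{- \frac{11 \left|{\omega}\right|}{2}}}{11}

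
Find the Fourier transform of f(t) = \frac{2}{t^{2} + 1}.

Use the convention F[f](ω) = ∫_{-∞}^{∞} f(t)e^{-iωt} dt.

F(ω) = 2 \pi e^{- \left|{\omega}\right|}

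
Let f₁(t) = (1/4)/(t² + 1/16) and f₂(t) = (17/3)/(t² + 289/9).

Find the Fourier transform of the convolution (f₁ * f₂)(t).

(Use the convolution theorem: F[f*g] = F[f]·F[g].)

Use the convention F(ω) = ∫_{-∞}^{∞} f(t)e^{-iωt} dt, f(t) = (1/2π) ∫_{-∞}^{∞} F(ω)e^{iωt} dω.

F[f₁*f₂](ω) = \pi^{2} e^{- \frac{71 \left|{\omega}\right|}{12}}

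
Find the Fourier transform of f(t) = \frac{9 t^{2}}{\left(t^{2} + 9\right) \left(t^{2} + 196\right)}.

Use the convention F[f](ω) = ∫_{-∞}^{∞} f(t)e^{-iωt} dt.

F(ω) = \frac{9 \pi \left(14 - 3 e^{11 \left|{\omega}\right|}\right) e^{- 14 \left|{\omega}\right|}}{187}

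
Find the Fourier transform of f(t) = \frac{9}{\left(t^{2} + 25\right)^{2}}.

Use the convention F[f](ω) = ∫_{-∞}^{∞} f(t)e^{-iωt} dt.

F(ω) = \frac{9 \pi \left(5 \left|{\omega}\right| + 1\right) e^{- 5 \left|{\omega}\right|}}{250}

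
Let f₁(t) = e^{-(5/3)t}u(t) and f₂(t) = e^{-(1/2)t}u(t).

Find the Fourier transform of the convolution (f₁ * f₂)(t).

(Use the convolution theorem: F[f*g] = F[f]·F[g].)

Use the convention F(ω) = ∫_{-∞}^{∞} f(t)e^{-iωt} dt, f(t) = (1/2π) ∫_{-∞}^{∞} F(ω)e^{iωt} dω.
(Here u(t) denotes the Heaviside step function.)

F[f₁*f₂](ω) = \frac{6}{- 6 \omega^{2} + 13 i \omega + 5}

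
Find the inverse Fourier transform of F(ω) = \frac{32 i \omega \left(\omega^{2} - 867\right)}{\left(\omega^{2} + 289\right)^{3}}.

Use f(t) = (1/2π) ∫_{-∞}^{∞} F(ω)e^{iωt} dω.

f(t) = 8 t e^{- 17 \left|{t}\right|} \left|{t}\right|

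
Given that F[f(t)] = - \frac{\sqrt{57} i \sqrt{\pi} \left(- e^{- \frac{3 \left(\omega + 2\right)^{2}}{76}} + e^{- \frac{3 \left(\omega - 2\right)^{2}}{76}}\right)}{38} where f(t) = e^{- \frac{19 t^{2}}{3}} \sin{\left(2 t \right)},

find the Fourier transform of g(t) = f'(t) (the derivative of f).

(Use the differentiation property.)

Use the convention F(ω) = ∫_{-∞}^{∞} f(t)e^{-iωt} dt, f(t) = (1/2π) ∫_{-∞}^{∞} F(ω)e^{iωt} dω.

F[g](ω) = \frac{\sqrt{57} \sqrt{\pi} \omega \left(e^{\frac{6 \omega}{19}} - 1\right) e^{- \frac{3 \omega^{2}}{76} - \frac{3 \omega}{19} - \frac{3}{19}}}{38}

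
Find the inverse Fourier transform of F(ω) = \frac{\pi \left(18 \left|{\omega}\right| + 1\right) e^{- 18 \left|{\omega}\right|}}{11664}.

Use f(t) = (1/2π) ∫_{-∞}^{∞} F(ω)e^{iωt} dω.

f(t) = \frac{1}{\left(t^{2} + 324\right)^{2}}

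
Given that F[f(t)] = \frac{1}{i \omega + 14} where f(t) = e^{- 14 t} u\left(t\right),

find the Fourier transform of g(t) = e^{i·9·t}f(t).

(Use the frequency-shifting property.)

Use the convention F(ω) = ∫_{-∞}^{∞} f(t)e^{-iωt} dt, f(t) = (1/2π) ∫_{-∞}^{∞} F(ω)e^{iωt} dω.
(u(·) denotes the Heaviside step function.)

F[g](ω) = \frac{1}{i \left(\omega - 9\right) + 14}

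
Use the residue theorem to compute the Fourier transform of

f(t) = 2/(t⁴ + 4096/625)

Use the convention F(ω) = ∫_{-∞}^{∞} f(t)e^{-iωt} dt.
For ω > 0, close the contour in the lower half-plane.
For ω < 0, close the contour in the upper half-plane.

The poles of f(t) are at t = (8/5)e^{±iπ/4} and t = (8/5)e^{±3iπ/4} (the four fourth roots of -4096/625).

Let g(z) = f(z)e^{-iωz}; for large |z| the factor e^{-iωz} decays in the lower half-plane when ω > 0 and in the upper half-plane when ω < 0.

Case ω > 0 (lower half-plane, clockwise contour ⇒ F(ω) = -2πi·ΣRes):
  Res_{z = - \frac{4 \sqrt{2}}{5} - \frac{4 \sqrt{2} i}{5}} g(z) = \frac{125 \sqrt{2} i \left(1 - i\right) e^{\frac{4 \sqrt{2} \omega \left(-1 + i\right)}{5}}}{2048}
  Res_{z = \frac{4 \sqrt{2}}{5} - \frac{4 \sqrt{2} i}{5}} g(z) = \frac{125 \sqrt{2} i \left(1 + i\right) e^{- \frac{4 \sqrt{2} \omega \left(1 + i\right)}{5}}}{2048}
  F(ω) = -2πi·ΣRes = \frac{125 \sqrt{2} \pi \left(1 - i\right) \left(e^{\frac{8 \sqrt{2} i \omega}{5}} + i\right) e^{- \frac{4 \sqrt{2} \omega \left(1 + i\right)}{5}}}{1024} = \frac{125 \sqrt{2} \pi \left(\sin{\left(\frac{4 \sqrt{2} \omega}{5} \right)} + \cos{\left(\frac{4 \sqrt{2} \omega}{5} \right)}\right) e^{- \frac{4 \sqrt{2} \omega}{5}}}{512}

Case ω < 0 (upper half-plane, counterclockwise contour ⇒ F(ω) = +2πi·ΣRes):
  Res_{z = \frac{4 \sqrt{2}}{5} + \frac{4 \sqrt{2} i}{5}} g(z) = \frac{125 \sqrt{2} i \left(-1 + i\right) e^{\frac{4 \sqrt{2} \omega \left(1 - i\right)}{5}}}{2048}
  Res_{z = - \frac{4 \sqrt{2}}{5} + \frac{4 \sqrt{2} i}{5}} g(z) = \frac{125 \sqrt{2} \left(1 - i\right) e^{\frac{4 \sqrt{2} \omega \left(1 + i\right)}{5}}}{2048}
  F(ω) = 2πi·ΣRes = - \frac{125 \sqrt{2} i \pi \left(i \left(1 - i\right) e^{\frac{4 \sqrt{2} \omega \left(1 - i\right)}{5}} - \left(1 - i\right) e^{\frac{4 \sqrt{2} \omega \left(1 + i\right)}{5}}\right)}{1024} = \frac{125 \sqrt{2} \pi \left(- \sin{\left(\frac{4 \sqrt{2} \omega}{5} \right)} + \cos{\left(\frac{4 \sqrt{2} \omega}{5} \right)}\right) e^{\frac{4 \sqrt{2} \omega}{5}}}{512}

Both cases combine into a single formula in |ω|:

F(ω) = \frac{125 \sqrt{2} \pi \left(\sin{\left(\frac{4 \sqrt{2} \left|{\omega}\right|}{5} \right)} + \cos{\left(\frac{4 \sqrt{2} \left|{\omega}\right|}{5} \right)}\right) e^{- \frac{4 \sqrt{2} \left|{\omega}\right|}{5}}}{512}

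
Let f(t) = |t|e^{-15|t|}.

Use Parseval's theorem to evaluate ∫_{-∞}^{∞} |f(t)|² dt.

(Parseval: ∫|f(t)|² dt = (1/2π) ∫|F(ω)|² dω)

∫|f(t)|² dt = \frac{1}{6750}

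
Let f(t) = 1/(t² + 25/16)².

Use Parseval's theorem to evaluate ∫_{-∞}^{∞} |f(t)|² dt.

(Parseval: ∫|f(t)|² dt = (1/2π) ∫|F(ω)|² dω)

∫|f(t)|² dt = \frac{1024 \pi}{15625}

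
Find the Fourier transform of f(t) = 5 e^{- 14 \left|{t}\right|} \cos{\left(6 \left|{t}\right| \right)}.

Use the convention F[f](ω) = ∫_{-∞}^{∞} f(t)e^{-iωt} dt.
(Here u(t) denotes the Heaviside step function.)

F(ω) = \frac{140 \left(\omega^{2} + 232\right)}{\omega^{4} + 320 \omega^{2} + 53824}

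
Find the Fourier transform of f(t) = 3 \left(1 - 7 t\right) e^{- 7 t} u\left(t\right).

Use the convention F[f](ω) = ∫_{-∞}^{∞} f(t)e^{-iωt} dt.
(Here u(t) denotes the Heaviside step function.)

F(ω) = \frac{3 i \omega}{- \omega^{2} + 14 i \omega + 49}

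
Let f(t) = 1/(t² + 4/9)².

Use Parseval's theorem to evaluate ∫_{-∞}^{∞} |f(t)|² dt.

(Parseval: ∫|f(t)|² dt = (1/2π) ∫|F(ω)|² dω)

∫|f(t)|² dt = \frac{10935 \pi}{2048}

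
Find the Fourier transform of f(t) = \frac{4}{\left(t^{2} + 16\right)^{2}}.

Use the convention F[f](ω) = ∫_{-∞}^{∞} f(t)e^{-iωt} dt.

F(ω) = \frac{\pi \left(4 \left|{\omega}\right| + 1\right) e^{- 4 \left|{\omega}\right|}}{32}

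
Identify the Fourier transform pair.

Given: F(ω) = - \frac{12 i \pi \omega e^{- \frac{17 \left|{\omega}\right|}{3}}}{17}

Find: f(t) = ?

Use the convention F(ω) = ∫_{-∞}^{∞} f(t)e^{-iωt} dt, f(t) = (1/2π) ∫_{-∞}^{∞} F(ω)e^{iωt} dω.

f(t) = \frac{8 t}{\left(t^{2} + \frac{289}{9}\right)^{2}}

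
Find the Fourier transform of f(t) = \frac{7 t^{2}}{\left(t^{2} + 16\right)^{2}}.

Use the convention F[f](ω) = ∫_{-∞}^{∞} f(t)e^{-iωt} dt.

F(ω) = \frac{7 \pi \left(1 - 4 \left|{\omega}\right|\right) e^{- 4 \left|{\omega}\right|}}{8}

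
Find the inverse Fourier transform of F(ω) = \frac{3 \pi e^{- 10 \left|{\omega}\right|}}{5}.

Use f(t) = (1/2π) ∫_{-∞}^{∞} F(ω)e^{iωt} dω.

f(t) = \frac{6}{t^{2} + 100}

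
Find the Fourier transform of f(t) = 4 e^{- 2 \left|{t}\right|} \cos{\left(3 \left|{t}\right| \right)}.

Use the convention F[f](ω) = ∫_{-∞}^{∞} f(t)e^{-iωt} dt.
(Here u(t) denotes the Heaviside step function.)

F(ω) = \frac{16 \left(\omega^{2} + 13\right)}{\omega^{4} - 10 \omega^{2} + 169}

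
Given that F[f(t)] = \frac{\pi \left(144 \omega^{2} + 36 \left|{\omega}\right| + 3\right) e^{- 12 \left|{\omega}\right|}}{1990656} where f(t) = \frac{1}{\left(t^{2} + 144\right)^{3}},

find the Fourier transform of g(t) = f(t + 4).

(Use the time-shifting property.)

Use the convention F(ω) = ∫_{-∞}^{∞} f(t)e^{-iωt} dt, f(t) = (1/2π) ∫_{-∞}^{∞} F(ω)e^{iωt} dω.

F[g](ω) = \frac{\pi \left(48 \omega^{2} + 12 \left|{\omega}\right| + 1\right) e^{4 i \omega - 12 \left|{\omega}\right|}}{663552}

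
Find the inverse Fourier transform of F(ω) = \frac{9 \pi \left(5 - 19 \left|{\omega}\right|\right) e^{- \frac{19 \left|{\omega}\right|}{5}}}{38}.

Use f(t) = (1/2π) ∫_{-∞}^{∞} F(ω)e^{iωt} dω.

f(t) = \frac{9 t^{2}}{\left(t^{2} + \frac{361}{25}\right)^{2}}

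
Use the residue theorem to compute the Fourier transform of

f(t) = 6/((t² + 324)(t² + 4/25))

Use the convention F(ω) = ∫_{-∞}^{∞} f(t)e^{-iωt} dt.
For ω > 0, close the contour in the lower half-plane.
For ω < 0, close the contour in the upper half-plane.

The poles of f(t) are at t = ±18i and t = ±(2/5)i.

Let g(z) = f(z)e^{-iωz}; for large |z| the factor e^{-iωz} decays in the lower half-plane when ω > 0 and in the upper half-plane when ω < 0.

Case ω > 0 (lower half-plane, clockwise contour ⇒ F(ω) = -2πi·ΣRes):
  Res_{z = - 18 i} g(z) = - \frac{25 i e^{- 18 \omega}}{48576}
  Res_{z = - \frac{2 i}{5}} g(z) = \frac{375 i e^{- \frac{2 \omega}{5}}}{16192}
  F(ω) = -2πi·ΣRes = - \frac{25 \pi e^{- 18 \omega}}{24288} + \frac{375 \pi e^{- \frac{2 \omega}{5}}}{8096}

Case ω < 0 (upper half-plane, counterclockwise contour ⇒ F(ω) = +2πi·ΣRes):
  Res_{z = 18 i} g(z) = \frac{25 i e^{18 \omega}}{48576}
  Res_{z = \frac{2 i}{5}} g(z) = - \frac{375 i e^{\frac{2 \omega}{5}}}{16192}
  F(ω) = 2πi·ΣRes = \frac{25 \pi \left(45 e^{\frac{2 \omega}{5}} - e^{18 \omega}\right)}{24288}

Both cases combine into a single formula in |ω|:

F(ω) = - \frac{25 \pi e^{- 18 \left|{\omega}\right|}}{24288} + \frac{375 \pi e^{- \frac{2 \left|{\omega}\right|}{5}}}{8096}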